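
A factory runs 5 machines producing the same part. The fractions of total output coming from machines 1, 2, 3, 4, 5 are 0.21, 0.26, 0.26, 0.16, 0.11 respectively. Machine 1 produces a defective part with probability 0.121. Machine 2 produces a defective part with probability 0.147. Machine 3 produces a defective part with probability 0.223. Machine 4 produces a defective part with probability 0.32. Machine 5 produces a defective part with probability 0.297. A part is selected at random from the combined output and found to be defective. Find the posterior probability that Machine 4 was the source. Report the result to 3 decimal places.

Posterior probability ≈ 0.249

P(defective|M1) = 0.121; P(defective|M2) = 0.147; P(defective|M3) = 0.223; P(defective|M4) = 0.32; P(defective|M5) = 0.297.
Prior × likelihood for each source: 0.21·0.121=0.02541, 0.26·0.147=0.03822, 0.26·0.223=0.05798, 0.16·0.32=0.05120, 0.11·0.297=0.03267. Summing gives P(defective) = 0.20548.
P(Machine 4 | defective) = 0.05120 / 0.20548 = 0.249.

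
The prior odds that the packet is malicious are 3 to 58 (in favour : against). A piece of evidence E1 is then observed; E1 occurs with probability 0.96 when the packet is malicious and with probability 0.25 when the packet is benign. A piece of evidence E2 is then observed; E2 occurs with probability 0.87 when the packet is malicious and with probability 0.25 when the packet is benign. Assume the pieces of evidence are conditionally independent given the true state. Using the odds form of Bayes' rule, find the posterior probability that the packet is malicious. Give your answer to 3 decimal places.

Posterior probability ≈ 0.409

Prior odds = 3/58 = 0.051724. In log-odds, ln(0.051724) = -2.9618.
Add log likelihood ratios: ln(3.8400) + ln(3.4800) = 2.5925.
Posterior log-odds = -0.36933, so posterior odds = exp(-0.36933) = 0.69120. Converting, P(H|E) = 0.69120/1.6912 = 0.409.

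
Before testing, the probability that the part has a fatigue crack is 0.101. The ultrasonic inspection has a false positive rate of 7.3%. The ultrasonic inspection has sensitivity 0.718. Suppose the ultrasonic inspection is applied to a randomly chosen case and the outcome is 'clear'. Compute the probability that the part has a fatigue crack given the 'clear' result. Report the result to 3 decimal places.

P(H | E) ≈ 0.033

Write H for 'the part has a fatigue crack'. Prior odds H:¬H = 0.101/0.899 = 0.11235. For the 'clear' outcome, the likelihood ratio is 0.282/0.927 = 0.30421.
Posterior odds = 0.11235 × 0.30421 = 0.034177, so P(H|E) = 0.034177/(1+0.034177) = 0.033.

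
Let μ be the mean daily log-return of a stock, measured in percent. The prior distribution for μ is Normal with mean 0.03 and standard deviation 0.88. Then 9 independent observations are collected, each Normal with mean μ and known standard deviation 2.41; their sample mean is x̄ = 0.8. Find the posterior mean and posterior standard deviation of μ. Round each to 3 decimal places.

With known σ, the Normal prior is conjugate. Weight on the data is w = (n/σ²)/(n/σ² + 1/τ₀²) = 1.54956/(1.54956+1.29132) = 0.54545.
Posterior mean = w·x̄ + (1−w)·μ₀ = 0.54545·0.8 + 0.45455·0.03 = 0.450. Posterior variance = 1/(1.54956+1.29132) = 0.352003, so SD = 0.593.

Posterior mean ≈ 0.450; posterior SD ≈ 0.593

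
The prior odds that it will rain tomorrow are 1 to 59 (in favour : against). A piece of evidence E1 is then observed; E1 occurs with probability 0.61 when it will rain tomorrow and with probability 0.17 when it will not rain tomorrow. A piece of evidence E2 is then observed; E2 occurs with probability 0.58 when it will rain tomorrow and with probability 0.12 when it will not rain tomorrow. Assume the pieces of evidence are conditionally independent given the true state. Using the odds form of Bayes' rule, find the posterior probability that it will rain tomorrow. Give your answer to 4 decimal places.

Prior odds = 1/59 = 0.016949. In log-odds, ln(0.016949) = -4.0775.
Add log likelihood ratios: ln(3.5882) + ln(4.8333) = 2.8532.
Posterior log-odds = -1.2243, so posterior odds = exp(-1.2243) = 0.29395. Converting, P(H|E) = 0.29395/1.2940 = 0.2272.

Posterior probability ≈ 0.2272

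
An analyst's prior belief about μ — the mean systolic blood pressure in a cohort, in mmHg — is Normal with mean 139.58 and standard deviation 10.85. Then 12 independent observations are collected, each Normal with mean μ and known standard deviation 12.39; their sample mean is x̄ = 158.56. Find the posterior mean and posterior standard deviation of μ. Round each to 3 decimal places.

With known σ, the Normal prior is conjugate. Weight on the data is w = (n/σ²)/(n/σ² + 1/τ₀²) = 0.0781697/(0.0781697+0.00849455) = 0.90198.
Posterior mean = w·x̄ + (1−w)·μ₀ = 0.90198·158.56 + 0.098017·139.58 = 156.700. Posterior variance = 1/(0.0781697+0.00849455) = 11.5388, so SD = 3.397.

Posterior mean ≈ 156.700; posterior SD ≈ 3.397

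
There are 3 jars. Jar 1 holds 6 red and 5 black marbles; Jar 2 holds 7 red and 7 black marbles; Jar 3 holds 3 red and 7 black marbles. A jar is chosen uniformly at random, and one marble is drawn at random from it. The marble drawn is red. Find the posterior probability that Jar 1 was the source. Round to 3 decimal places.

Tabulate prior·likelihood by source: [1] prior 0.333333, lik 0.5455, product 0.1818; [2] prior 0.333333, lik 0.5, product 0.1667; [3] prior 0.333333, lik 0.3, product 0.1000.
Normalizing constant = 0.44848; the posterior for Jar 1 is its product over the sum, 0.1818/0.44848 = 0.405.

Posterior probability ≈ 0.405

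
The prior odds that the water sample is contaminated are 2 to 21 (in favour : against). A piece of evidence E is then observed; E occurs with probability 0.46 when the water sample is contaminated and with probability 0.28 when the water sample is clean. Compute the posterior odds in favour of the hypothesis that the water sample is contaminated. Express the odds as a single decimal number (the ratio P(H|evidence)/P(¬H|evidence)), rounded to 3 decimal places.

Posterior odds ≈ 0.156

Prior odds = 2/21 = 0.095238. In log-odds, ln(0.095238) = -2.3514.
Add log likelihood ratio: ln(1.6429) = 0.49644.
Posterior log-odds = -1.8549, so posterior odds = exp(-1.8549) = 0.15646.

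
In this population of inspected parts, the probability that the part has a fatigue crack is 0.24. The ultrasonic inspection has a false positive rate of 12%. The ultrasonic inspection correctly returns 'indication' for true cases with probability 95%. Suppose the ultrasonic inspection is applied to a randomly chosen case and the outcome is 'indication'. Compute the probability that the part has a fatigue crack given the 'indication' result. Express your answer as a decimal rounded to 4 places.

Write H for 'the part has a fatigue crack'. Prior odds H:¬H = 0.24/0.76 = 0.31579. For the 'indication' outcome, the likelihood ratio is 0.95/0.12 = 7.9167.
Posterior odds = 0.31579 × 7.9167 = 2.5000, so P(H|E) = 2.5000/(1+2.5000) = 0.7143.

P(H | E) ≈ 0.7143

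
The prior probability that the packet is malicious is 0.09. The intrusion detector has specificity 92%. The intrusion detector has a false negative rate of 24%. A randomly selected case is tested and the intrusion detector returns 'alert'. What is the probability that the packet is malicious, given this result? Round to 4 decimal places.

P(H | E) ≈ 0.4844

Write H for 'the packet is malicious'. Prior odds H:¬H = 0.09/0.91 = 0.098901. For the 'alert' outcome, the likelihood ratio is 0.76/0.08 = 9.5000.
Posterior odds = 0.098901 × 9.5000 = 0.93956, so P(H|E) = 0.93956/(1+0.93956) = 0.4844.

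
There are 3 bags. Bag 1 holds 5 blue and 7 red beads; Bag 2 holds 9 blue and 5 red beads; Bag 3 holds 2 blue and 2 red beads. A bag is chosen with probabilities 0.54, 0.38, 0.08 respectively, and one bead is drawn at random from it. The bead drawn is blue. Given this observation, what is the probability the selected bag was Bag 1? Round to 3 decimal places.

Posterior probability ≈ 0.442

Tabulate prior·likelihood by source: [1] prior 0.54, lik 0.4167, product 0.2250; [2] prior 0.38, lik 0.6429, product 0.2443; [3] prior 0.08, lik 0.5, product 0.04000.
Normalizing constant = 0.50929; the posterior for Bag 1 is its product over the sum, 0.2250/0.50929 = 0.442.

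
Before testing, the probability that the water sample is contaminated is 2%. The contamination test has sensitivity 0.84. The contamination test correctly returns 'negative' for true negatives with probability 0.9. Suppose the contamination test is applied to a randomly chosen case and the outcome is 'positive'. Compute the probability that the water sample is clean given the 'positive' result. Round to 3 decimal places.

Write H for 'the water sample is contaminated'. Prior odds H:¬H = 0.02/0.98 = 0.020408. For the 'positive' outcome, the likelihood ratio is 0.84/0.1 = 8.4000.
Posterior odds = 0.020408 × 8.4000 = 0.17143, so P(H|E) = 0.17143/(1+0.17143) = 0.146. Then P(¬H|E) = 1 − 0.146 = 0.854.

P(¬H | E) ≈ 0.854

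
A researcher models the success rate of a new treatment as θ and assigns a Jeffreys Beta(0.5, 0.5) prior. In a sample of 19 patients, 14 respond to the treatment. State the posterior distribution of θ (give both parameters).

Observing 14 successes and 5 failures updates Beta(0.5, 0.5) by adding the success and failure counts to the two shape parameters: α = 0.5+14 = 14.5, β = 0.5+5 = 5.5.

Posterior: Beta(14.5, 5.5)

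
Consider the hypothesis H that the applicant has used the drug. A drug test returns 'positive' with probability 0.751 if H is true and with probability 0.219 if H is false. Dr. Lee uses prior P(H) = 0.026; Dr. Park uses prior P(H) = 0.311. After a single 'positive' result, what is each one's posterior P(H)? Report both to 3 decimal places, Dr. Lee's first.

P('+'|H) = 0.751, P('+'|¬H) = 0.219.
Dr. Lee: numerator 0.751·0.026 = 0.019526; evidence = 0.019526+0.219·0.974 = 0.23283; posterior = 0.084.
Dr. Park: numerator 0.751·0.311 = 0.23356; evidence = 0.23356+0.219·0.689 = 0.38445; posterior = 0.608.

Dr. Lee: 0.084; Dr. Park: 0.608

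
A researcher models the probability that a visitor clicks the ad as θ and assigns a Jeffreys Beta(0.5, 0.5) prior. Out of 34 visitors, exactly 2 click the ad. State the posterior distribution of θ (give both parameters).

Observing 2 successes and 32 failures updates Beta(0.5, 0.5) by adding the success and failure counts to the two shape parameters: α = 0.5+2 = 2.5, β = 0.5+32 = 32.5.

Posterior: Beta(2.5, 32.5)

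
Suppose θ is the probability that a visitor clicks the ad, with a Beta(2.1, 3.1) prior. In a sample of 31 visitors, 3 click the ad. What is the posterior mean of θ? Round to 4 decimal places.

The binomial likelihood is conjugate to the Beta prior: with 3 successes and 28 failures, the posterior is Beta(2.1+3, 3.1+28) = Beta(5.1, 31.1).
E[θ | data] = 5.1/(5.1+31.1) = 0.1409.

Posterior mean ≈ 0.1409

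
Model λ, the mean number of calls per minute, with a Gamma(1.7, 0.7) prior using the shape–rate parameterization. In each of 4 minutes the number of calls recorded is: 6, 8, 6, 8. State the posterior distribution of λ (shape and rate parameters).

Total count ∑xᵢ = 28 over n = 4 minutes.
Gamma is conjugate to the Poisson likelihood: posterior is Gamma(shape = 1.7+28 = 29.7, rate = 0.7+4 = 4.7).

Posterior: Gamma(shape=29.7, rate=4.7)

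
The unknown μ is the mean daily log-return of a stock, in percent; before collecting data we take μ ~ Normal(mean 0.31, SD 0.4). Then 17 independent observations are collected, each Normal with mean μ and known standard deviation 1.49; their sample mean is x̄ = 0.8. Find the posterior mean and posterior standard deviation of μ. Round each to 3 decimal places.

Posterior mean ≈ 0.580; posterior SD ≈ 0.268

With known σ, the Normal prior is conjugate. Weight on the data is w = (n/σ²)/(n/σ² + 1/τ₀²) = 7.65731/(7.65731+6.25000) = 0.55060.
Posterior mean = w·x̄ + (1−w)·μ₀ = 0.55060·0.8 + 0.44940·0.31 = 0.580. Posterior variance = 1/(7.65731+6.25000) = 0.0719046, so SD = 0.268.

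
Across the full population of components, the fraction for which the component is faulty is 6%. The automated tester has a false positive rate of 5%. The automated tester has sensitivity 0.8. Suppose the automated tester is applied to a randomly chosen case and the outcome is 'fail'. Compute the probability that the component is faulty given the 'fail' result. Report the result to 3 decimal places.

P(H | E) ≈ 0.505

Write H for 'the component is faulty'. Prior odds H:¬H = 0.06/0.94 = 0.063830. For the 'fail' outcome, the likelihood ratio is 0.8/0.05 = 16.000.
Posterior odds = 0.063830 × 16.000 = 1.0213, so P(H|E) = 1.0213/(1+1.0213) = 0.505.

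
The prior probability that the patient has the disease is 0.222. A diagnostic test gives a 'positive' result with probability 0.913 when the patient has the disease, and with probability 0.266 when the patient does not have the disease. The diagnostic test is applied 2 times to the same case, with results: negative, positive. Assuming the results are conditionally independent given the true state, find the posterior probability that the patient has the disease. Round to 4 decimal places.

With H the event that the patient has the disease, the joint likelihood of the observed sequence is P(data|H) = 0.087·0.913 = 0.079431 and P(data|¬H) = 0.734·0.266 = 0.19524.
Bayes: P(H|data) = 0.222·0.079431 / (0.222·0.079431 + 0.778·0.19524) = 0.017634/0.16953 = 0.1040.

Posterior P(H) ≈ 0.1040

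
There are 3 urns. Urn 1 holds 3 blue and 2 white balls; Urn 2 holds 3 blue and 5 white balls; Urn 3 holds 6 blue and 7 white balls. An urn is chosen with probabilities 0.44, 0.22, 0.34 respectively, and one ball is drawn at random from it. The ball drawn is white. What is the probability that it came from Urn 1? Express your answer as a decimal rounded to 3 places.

Posterior probability ≈ 0.354

Tabulate prior·likelihood by source: [1] prior 0.44, lik 0.4, product 0.1760; [2] prior 0.22, lik 0.625, product 0.1375; [3] prior 0.34, lik 0.5385, product 0.1831.
Normalizing constant = 0.49658; the posterior for Urn 1 is its product over the sum, 0.1760/0.49658 = 0.354.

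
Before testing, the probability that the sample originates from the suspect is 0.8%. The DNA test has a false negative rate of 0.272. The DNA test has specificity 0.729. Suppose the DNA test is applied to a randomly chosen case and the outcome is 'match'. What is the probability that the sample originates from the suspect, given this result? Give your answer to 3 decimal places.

Let H be the event that the sample originates from the suspect. P(H) = 0.008, so P(¬H) = 0.992. With E the 'match' result, P(E|H) = 0.728 and P(E|¬H) = 0.271.
P(E) = 0.728·0.008 + 0.271·0.992 = 0.0058240 + 0.26883 = 0.27466.
By Bayes' theorem, P(H|E) = 0.0058240 / 0.27466 = 0.021.

P(H | E) ≈ 0.021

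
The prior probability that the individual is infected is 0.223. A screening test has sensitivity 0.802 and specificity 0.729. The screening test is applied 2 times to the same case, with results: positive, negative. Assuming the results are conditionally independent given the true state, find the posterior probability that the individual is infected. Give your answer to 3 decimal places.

Posterior P(H) ≈ 0.187

With H the event that the individual is infected, the joint likelihood of the observed sequence is P(data|H) = 0.802·0.198 = 0.15880 and P(data|¬H) = 0.271·0.729 = 0.19756.
Bayes: P(H|data) = 0.223·0.15880 / (0.223·0.15880 + 0.777·0.19756) = 0.035412/0.18891 = 0.1874.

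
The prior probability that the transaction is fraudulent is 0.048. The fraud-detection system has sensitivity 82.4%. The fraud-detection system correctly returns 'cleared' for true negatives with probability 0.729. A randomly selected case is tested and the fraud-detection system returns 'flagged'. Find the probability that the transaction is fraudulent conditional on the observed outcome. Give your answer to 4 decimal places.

P(H | E) ≈ 0.1329

Let H be the event that the transaction is fraudulent. P(H) = 0.048, so P(¬H) = 0.952. With E the 'flagged' result, P(E|H) = 0.824 and P(E|¬H) = 0.271.
P(E) = 0.824·0.048 + 0.271·0.952 = 0.039552 + 0.25799 = 0.29754.
By Bayes' theorem, P(H|E) = 0.039552 / 0.29754 = 0.1329.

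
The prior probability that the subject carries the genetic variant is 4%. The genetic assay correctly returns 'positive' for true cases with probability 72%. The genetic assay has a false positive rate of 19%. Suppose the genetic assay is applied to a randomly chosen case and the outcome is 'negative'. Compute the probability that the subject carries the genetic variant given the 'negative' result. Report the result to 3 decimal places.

P(H | E) ≈ 0.014

Let H be the event that the subject carries the genetic variant. P(H) = 0.04, so P(¬H) = 0.96. With E the 'negative' result, P(E|H) = 0.28 and P(E|¬H) = 0.81.
P(E) = 0.28·0.04 + 0.81·0.96 = 0.011200 + 0.77760 = 0.78880.
By Bayes' theorem, P(H|E) = 0.011200 / 0.78880 = 0.014.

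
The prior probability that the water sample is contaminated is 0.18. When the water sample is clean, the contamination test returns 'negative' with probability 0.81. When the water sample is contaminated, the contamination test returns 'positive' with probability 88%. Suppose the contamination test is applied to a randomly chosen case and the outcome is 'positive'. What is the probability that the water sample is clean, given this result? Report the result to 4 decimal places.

Write H for 'the water sample is contaminated'. Prior odds H:¬H = 0.18/0.82 = 0.21951. For the 'positive' outcome, the likelihood ratio is 0.88/0.19 = 4.6316.
Posterior odds = 0.21951 × 4.6316 = 1.0167, so P(H|E) = 1.0167/(1+1.0167) = 0.5041. Then P(¬H|E) = 1 − 0.5041 = 0.4959.

P(¬H | E) ≈ 0.4959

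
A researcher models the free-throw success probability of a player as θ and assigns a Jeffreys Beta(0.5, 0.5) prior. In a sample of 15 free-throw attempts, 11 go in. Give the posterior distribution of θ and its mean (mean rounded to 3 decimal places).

Observing 11 successes and 4 failures updates Beta(0.5, 0.5) by adding the success and failure counts to the two shape parameters: α = 0.5+11 = 11.5, β = 0.5+4 = 4.5.
Posterior mean = α/(α+β) = 11.5/16 = 0.719.

Posterior: Beta(11.5, 4.5); mean ≈ 0.719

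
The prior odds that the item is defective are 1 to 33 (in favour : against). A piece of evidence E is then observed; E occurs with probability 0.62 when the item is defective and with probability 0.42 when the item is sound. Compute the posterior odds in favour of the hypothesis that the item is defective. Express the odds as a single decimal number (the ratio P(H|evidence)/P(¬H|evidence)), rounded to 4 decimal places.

Posterior odds ≈ 0.0447

Prior odds = 1/33 = 0.030303. In log-odds, ln(0.030303) = -3.4965.
Add log likelihood ratio: ln(1.4762) = 0.38946.
Posterior log-odds = -3.1070, so posterior odds = exp(-3.1070) = 0.044733.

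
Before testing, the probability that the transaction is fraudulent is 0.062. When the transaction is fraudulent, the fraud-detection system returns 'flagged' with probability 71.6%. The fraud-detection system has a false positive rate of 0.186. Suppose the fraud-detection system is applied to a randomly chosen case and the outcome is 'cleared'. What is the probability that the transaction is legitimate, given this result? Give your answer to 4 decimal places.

P(¬H | E) ≈ 0.9775

Let H be the event that the transaction is fraudulent. P(H) = 0.062, so P(¬H) = 0.938. With E the 'cleared' result, P(E|H) = 0.284 and P(E|¬H) = 0.814.
P(E) = 0.284·0.062 + 0.814·0.938 = 0.017608 + 0.76353 = 0.78114.
By Bayes' theorem, P(H|E) = 0.017608 / 0.78114 = 0.0225. Hence P(¬H|E) = 1 − 0.0225 = 0.9775.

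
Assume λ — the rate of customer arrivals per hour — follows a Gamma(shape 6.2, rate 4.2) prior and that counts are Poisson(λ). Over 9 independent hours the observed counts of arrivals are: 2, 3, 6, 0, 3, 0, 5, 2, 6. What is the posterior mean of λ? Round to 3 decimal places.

Posterior mean ≈ 2.515

The Poisson likelihood adds the total count to the shape and the number of exposure periods to the rate. Here ∑xᵢ = 27 and n = 9, so shape 6.2→33.2 and rate 4.2→13.2.
E[λ | data] = 33.2/13.2 = 2.515.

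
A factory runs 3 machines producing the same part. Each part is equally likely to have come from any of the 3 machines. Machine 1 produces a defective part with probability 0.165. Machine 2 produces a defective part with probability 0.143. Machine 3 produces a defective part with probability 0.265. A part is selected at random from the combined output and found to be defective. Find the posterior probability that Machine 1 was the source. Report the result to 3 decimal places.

Posterior probability ≈ 0.288

Tabulate prior·likelihood by source: [1] prior 0.333333, lik 0.165, product 0.05500; [2] prior 0.333333, lik 0.143, product 0.04767; [3] prior 0.333333, lik 0.265, product 0.08833.
Normalizing constant = 0.19100; the posterior for Machine 1 is its product over the sum, 0.05500/0.19100 = 0.288.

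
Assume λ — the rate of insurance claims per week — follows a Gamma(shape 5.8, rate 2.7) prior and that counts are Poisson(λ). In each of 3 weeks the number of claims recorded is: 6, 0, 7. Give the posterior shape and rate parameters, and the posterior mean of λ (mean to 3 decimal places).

Posterior: Gamma(shape=18.8, rate=5.7); mean ≈ 3.298

The Poisson likelihood adds the total count to the shape and the number of exposure periods to the rate. Here ∑xᵢ = 13 and n = 3, so shape 5.8→18.8 and rate 2.7→5.7.
Posterior mean = shape/rate = 18.8/5.7 = 3.298.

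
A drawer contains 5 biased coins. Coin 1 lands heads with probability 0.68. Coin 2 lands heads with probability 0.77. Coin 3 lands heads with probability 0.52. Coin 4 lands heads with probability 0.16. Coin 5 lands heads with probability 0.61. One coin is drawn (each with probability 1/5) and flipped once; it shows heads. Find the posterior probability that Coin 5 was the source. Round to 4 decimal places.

Tabulate prior·likelihood by source: [1] prior 0.2, lik 0.68, product 0.1360; [2] prior 0.2, lik 0.77, product 0.1540; [3] prior 0.2, lik 0.52, product 0.1040; [4] prior 0.2, lik 0.16, product 0.03200; [5] prior 0.2, lik 0.61, product 0.1220.
Normalizing constant = 0.54800; the posterior for Coin 5 is its product over the sum, 0.1220/0.54800 = 0.2226.

Posterior probability ≈ 0.2226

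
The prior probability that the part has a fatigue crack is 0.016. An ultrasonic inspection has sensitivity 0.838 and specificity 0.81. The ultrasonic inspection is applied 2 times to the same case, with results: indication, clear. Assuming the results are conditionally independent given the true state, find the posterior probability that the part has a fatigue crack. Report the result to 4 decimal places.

Let H be the event that the part has a fatigue crack; start with P(H) = 0.016. P('indication'|H) = 0.838, P('indication'|¬H) = 0.19.
Update on result 1 ('indication'): P(H) ← 0.838·0.0160 / (0.838·0.0160 + 0.19·0.9840) = 0.013408/0.20037 = 0.0669.
Update on result 2 ('clear'): P(H) ← 0.162·0.0669 / (0.162·0.0669 + 0.81·0.9331) = 0.010841/0.76664 = 0.0141.

Posterior P(H) ≈ 0.0141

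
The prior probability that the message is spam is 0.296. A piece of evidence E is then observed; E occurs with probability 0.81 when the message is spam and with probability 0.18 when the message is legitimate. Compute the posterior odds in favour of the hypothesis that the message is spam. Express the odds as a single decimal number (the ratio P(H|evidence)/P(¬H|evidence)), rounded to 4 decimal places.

Posterior odds ≈ 1.8920

Prior odds = 0.296/(1−0.296) = 0.42045. In log-odds, ln(0.42045) = -0.86642.
Add log likelihood ratio: ln(4.5000) = 1.5041.
Posterior log-odds = 0.63766, so posterior odds = exp(0.63766) = 1.8920.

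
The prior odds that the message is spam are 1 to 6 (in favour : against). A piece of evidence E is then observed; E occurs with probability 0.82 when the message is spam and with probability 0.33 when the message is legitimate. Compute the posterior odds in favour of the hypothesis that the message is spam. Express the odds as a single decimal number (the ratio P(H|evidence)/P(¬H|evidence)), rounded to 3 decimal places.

Prior odds = 1/6 = 0.16667. In log-odds, ln(0.16667) = -1.7918.
Add log likelihood ratio: ln(2.4848) = 0.91021.
Posterior log-odds = -0.88155, so posterior odds = exp(-0.88155) = 0.41414.

Posterior odds ≈ 0.414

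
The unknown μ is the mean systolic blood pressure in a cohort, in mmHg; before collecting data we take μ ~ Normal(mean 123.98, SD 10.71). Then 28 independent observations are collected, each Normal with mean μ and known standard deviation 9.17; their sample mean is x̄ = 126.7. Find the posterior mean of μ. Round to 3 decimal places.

Posterior mean ≈ 126.631

With known σ, the Normal prior is conjugate. Weight on the data is w = (n/σ²)/(n/σ² + 1/τ₀²) = 0.332981/(0.332981+0.00871808) = 0.97449.
Posterior mean = w·x̄ + (1−w)·μ₀ = 0.97449·126.7 + 0.025514·123.98 = 126.631.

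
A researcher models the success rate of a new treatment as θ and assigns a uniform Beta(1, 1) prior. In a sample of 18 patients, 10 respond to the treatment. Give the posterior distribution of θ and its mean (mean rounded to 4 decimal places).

Posterior: Beta(11, 9); mean ≈ 0.5500

Observing 10 successes and 8 failures updates Beta(1, 1) by adding the success and failure counts to the two shape parameters: α = 1+10 = 11, β = 1+8 = 9.
E[θ | data] = 11/(11+9) = 0.5500.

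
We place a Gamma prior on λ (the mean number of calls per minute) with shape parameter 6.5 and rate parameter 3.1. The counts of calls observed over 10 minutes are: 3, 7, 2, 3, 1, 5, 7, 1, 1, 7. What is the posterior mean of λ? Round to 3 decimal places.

Posterior mean ≈ 3.321

The Poisson likelihood adds the total count to the shape and the number of exposure periods to the rate. Here ∑xᵢ = 37 and n = 10, so shape 6.5→43.5 and rate 3.1→13.1.
E[λ | data] = 43.5/13.1 = 3.321.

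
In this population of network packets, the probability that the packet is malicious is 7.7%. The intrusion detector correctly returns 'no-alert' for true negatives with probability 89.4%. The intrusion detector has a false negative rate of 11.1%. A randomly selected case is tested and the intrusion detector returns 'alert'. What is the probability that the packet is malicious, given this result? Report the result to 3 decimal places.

Write H for 'the packet is malicious'. Prior odds H:¬H = 0.077/0.923 = 0.083424. For the 'alert' outcome, the likelihood ratio is 0.889/0.106 = 8.3868.
Posterior odds = 0.083424 × 8.3868 = 0.69966, so P(H|E) = 0.69966/(1+0.69966) = 0.412.

P(H | E) ≈ 0.412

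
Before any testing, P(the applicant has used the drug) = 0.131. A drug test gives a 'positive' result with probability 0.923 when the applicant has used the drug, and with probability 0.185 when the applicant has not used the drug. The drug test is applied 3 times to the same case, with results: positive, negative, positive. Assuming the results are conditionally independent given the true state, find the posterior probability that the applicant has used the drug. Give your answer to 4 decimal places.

With H the event that the applicant has used the drug, the joint likelihood of the observed sequence is P(data|H) = 0.923·0.077·0.923 = 0.065599 and P(data|¬H) = 0.185·0.815·0.185 = 0.027893.
Bayes: P(H|data) = 0.131·0.065599 / (0.131·0.065599 + 0.869·0.027893) = 0.0085934/0.032833 = 0.2617.

Posterior P(H) ≈ 0.2617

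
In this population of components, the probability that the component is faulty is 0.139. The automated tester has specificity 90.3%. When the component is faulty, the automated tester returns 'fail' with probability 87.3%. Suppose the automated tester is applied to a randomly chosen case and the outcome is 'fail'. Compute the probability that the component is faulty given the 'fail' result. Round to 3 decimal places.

P(H | E) ≈ 0.592

Write H for 'the component is faulty'. Prior odds H:¬H = 0.139/0.861 = 0.16144. For the 'fail' outcome, the likelihood ratio is 0.873/0.097 = 9.0000.
Posterior odds = 0.16144 × 9.0000 = 1.4530, so P(H|E) = 1.4530/(1+1.4530) = 0.592.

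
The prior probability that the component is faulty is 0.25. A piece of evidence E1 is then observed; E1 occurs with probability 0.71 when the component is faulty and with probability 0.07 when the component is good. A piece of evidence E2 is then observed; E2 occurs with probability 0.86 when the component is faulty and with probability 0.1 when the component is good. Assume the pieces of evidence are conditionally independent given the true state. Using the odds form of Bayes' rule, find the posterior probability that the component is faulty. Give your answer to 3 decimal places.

Posterior probability ≈ 0.967

Prior odds = 0.25/(1−0.25) = 0.33333.
Likelihood ratio for E1 = 0.71/0.07 = 10.143.
Likelihood ratio for E2 = 0.86/0.1 = 8.6000.
Posterior odds = prior odds × LR₁ × LR₂ = 29.076.
Posterior probability = odds/(1+odds) = 29.076/30.076 = 0.967.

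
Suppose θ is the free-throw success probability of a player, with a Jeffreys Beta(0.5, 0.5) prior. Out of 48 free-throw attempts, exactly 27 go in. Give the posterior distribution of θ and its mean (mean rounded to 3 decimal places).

The binomial likelihood is conjugate to the Beta prior: with 27 successes and 21 failures, the posterior is Beta(0.5+27, 0.5+21) = Beta(27.5, 21.5).
Posterior mean = α/(α+β) = 27.5/49 = 0.561.

Posterior: Beta(27.5, 21.5); mean ≈ 0.561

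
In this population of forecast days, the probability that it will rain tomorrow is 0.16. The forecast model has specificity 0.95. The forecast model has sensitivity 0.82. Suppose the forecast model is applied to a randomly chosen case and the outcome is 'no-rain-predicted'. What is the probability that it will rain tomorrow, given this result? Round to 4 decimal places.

Let H be the event that it will rain tomorrow. P(H) = 0.16, so P(¬H) = 0.84. With E the 'no-rain-predicted' result, P(E|H) = 0.18 and P(E|¬H) = 0.95.
P(E) = 0.18·0.16 + 0.95·0.84 = 0.028800 + 0.79800 = 0.82680.
By Bayes' theorem, P(H|E) = 0.028800 / 0.82680 = 0.0348.

P(H | E) ≈ 0.0348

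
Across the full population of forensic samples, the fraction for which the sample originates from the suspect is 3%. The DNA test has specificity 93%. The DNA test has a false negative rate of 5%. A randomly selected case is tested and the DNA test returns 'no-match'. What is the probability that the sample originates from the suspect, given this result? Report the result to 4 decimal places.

P(H | E) ≈ 0.0017

Write H for 'the sample originates from the suspect'. Prior odds H:¬H = 0.03/0.97 = 0.030928. For the 'no-match' outcome, the likelihood ratio is 0.05/0.93 = 0.053763.
Posterior odds = 0.030928 × 0.053763 = 0.0016628, so P(H|E) = 0.0016628/(1+0.0016628) = 0.0017.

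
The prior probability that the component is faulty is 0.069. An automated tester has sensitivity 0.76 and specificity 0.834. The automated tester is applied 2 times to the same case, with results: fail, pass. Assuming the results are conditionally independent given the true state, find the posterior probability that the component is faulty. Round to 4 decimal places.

Posterior P(H) ≈ 0.0890

Let H be the event that the component is faulty; start with P(H) = 0.069. P('fail'|H) = 0.76, P('fail'|¬H) = 0.166.
Update on result 1 ('fail'): P(H) ← 0.76·0.0690 / (0.76·0.0690 + 0.166·0.9310) = 0.052440/0.20699 = 0.2534.
Update on result 2 ('pass'): P(H) ← 0.24·0.2534 / (0.24·0.2534 + 0.834·0.7466) = 0.060804/0.68351 = 0.0890.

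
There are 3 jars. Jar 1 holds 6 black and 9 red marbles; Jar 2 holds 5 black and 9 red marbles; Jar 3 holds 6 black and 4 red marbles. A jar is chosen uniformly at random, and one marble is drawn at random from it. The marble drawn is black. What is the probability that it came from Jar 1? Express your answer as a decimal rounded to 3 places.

Tabulate prior·likelihood by source: [1] prior 0.333333, lik 0.4, product 0.1333; [2] prior 0.333333, lik 0.3571, product 0.1190; [3] prior 0.333333, lik 0.6, product 0.2000.
Normalizing constant = 0.45238; the posterior for Jar 1 is its product over the sum, 0.1333/0.45238 = 0.295.

Posterior probability ≈ 0.295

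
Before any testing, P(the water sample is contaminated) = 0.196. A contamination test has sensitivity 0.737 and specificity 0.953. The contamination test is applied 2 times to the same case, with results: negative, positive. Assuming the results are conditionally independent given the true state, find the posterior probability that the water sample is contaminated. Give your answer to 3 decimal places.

Let H be the event that the water sample is contaminated; start with P(H) = 0.196. P('positive'|H) = 0.737, P('positive'|¬H) = 0.047.
Update on result 1 ('negative'): P(H) ← 0.263·0.1960 / (0.263·0.1960 + 0.953·0.8040) = 0.051548/0.81776 = 0.0630.
Update on result 2 ('positive'): P(H) ← 0.737·0.0630 / (0.737·0.0630 + 0.047·0.9370) = 0.046457/0.090495 = 0.5134.

Posterior P(H) ≈ 0.513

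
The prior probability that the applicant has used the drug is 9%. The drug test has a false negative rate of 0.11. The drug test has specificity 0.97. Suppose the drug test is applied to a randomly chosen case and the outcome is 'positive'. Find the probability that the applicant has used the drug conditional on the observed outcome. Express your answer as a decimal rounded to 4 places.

P(H | E) ≈ 0.7458

Let H be the event that the applicant has used the drug. P(H) = 0.09, so P(¬H) = 0.91. With E the 'positive' result, P(E|H) = 0.89 and P(E|¬H) = 0.03.
P(E) = 0.89·0.09 + 0.03·0.91 = 0.080100 + 0.027300 = 0.10740.
By Bayes' theorem, P(H|E) = 0.080100 / 0.10740 = 0.7458.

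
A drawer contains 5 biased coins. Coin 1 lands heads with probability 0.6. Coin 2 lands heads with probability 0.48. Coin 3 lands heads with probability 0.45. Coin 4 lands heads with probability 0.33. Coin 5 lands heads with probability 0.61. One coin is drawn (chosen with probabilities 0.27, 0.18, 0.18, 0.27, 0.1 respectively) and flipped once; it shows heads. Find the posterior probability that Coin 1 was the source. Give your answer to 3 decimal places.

Posterior probability ≈ 0.338

Tabulate prior·likelihood by source: [1] prior 0.27, lik 0.6, product 0.1620; [2] prior 0.18, lik 0.48, product 0.08640; [3] prior 0.18, lik 0.45, product 0.08100; [4] prior 0.27, lik 0.33, product 0.08910; [5] prior 0.1, lik 0.61, product 0.06100.
Normalizing constant = 0.47950; the posterior for Coin 1 is its product over the sum, 0.1620/0.47950 = 0.338.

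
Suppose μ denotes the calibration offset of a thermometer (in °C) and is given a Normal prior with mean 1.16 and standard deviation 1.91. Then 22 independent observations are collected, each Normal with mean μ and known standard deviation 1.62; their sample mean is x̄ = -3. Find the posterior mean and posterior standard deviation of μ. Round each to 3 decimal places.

Posterior mean ≈ -2.868; posterior SD ≈ 0.340

With known σ, the Normal prior is conjugate. Weight on the data is w = (n/σ²)/(n/σ² + 1/τ₀²) = 8.38287/(8.38287+0.274115) = 0.96834.
Posterior mean = w·x̄ + (1−w)·μ₀ = 0.96834·-3 + 0.031664·1.16 = -2.868. Posterior variance = 1/(8.38287+0.274115) = 0.115514, so SD = 0.340.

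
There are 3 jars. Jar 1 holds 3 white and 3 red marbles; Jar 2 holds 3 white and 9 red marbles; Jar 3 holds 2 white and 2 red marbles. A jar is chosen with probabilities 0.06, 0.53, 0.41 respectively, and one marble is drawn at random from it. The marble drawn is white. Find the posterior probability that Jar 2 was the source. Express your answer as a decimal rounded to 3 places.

P(white|Jar 1) = 0.5; P(white|Jar 2) = 0.25; P(white|Jar 3) = 0.5.
Prior × likelihood for each source: 0.06·0.5=0.03000, 0.53·0.25=0.1325, 0.41·0.5=0.2050. Summing gives P(white) = 0.36750.
P(Jar 2 | white) = 0.1325 / 0.36750 = 0.361.

Posterior probability ≈ 0.361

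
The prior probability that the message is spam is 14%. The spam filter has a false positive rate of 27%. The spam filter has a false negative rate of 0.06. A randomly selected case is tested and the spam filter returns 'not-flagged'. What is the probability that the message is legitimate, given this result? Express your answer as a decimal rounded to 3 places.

P(¬H | E) ≈ 0.987

Let H be the event that the message is spam. P(H) = 0.14, so P(¬H) = 0.86. With E the 'not-flagged' result, P(E|H) = 0.06 and P(E|¬H) = 0.73.
P(E) = 0.06·0.14 + 0.73·0.86 = 0.0084000 + 0.62780 = 0.63620.
By Bayes' theorem, P(H|E) = 0.0084000 / 0.63620 = 0.013. Hence P(¬H|E) = 1 − 0.013 = 0.987.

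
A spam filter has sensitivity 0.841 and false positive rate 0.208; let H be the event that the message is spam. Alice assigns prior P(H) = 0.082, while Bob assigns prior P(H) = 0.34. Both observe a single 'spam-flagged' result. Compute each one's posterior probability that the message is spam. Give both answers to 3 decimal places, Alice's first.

Alice: 0.265; Bob: 0.676

The likelihood ratio for a 'spam-flagged' result is 0.841/0.208 = 4.0433.
Alice: prior odds 0.082/0.918 = 0.089325; posterior odds 0.36116; posterior probability 0.265.
Bob: prior odds 0.34/0.66 = 0.51515; posterior odds 2.0829; posterior probability 0.676.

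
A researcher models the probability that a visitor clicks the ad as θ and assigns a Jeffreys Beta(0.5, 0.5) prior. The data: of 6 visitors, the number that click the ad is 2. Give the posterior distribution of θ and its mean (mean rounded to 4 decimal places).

Posterior: Beta(2.5, 4.5); mean ≈ 0.3571

The binomial likelihood is conjugate to the Beta prior: with 2 successes and 4 failures, the posterior is Beta(0.5+2, 0.5+4) = Beta(2.5, 4.5).
Posterior mean = α/(α+β) = 2.5/7 = 0.3571.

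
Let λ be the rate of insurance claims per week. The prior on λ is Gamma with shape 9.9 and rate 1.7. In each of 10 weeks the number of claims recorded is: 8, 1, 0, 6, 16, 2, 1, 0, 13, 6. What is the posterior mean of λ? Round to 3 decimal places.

Posterior mean ≈ 5.376

The Poisson likelihood adds the total count to the shape and the number of exposure periods to the rate. Here ∑xᵢ = 53 and n = 10, so shape 9.9→62.9 and rate 1.7→11.7.
E[λ | data] = 62.9/11.7 = 5.376.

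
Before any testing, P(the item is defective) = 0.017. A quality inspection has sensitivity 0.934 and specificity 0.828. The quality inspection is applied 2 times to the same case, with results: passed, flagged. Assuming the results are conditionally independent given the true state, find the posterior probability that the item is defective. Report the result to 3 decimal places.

Posterior P(H) ≈ 0.007

Let H be the event that the item is defective; start with P(H) = 0.017. P('flagged'|H) = 0.934, P('flagged'|¬H) = 0.172.
Update on result 1 ('passed'): P(H) ← 0.066·0.0170 / (0.066·0.0170 + 0.828·0.9830) = 0.0011220/0.81505 = 0.0014.
Update on result 2 ('flagged'): P(H) ← 0.934·0.0014 / (0.934·0.0014 + 0.172·0.9986) = 0.0012858/0.17305 = 0.0074.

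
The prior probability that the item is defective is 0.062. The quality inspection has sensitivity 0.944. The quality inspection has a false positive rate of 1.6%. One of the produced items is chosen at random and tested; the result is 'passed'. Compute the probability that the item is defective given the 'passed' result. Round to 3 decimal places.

P(H | E) ≈ 0.004

Write H for 'the item is defective'. Prior odds H:¬H = 0.062/0.938 = 0.066098. For the 'passed' outcome, the likelihood ratio is 0.056/0.984 = 0.056911.
Posterior odds = 0.066098 × 0.056911 = 0.0037617, so P(H|E) = 0.0037617/(1+0.0037617) = 0.004.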